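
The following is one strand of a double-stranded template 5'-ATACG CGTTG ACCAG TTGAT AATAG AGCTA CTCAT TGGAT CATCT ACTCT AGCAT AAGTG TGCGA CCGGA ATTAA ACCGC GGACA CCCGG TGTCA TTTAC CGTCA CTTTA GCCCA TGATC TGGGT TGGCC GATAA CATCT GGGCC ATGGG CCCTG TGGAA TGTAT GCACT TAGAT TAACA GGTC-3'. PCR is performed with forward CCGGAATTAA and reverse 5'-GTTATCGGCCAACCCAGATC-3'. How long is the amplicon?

Scanning the template, CCGGAATTAA occurs at positions 66–75; this primer anneals to the bottom strand there with its 3' end pointing downstream.
The reverse primer's reverse complement is GATCTGGGTTGGCCGATAAC, which matches the template at positions 117–136.
Amplicon spans positions 66–136: 71 bp.

71 bp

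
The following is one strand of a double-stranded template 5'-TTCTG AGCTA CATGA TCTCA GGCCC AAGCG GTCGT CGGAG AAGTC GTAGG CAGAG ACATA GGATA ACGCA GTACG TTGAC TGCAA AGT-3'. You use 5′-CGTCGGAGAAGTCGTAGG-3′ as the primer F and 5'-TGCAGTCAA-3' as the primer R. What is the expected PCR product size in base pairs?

Forward primer CGTCGGAGAAGTCGTAGG is found on the top strand at positions 33–50.
Taking the reverse complement of TGCAGTCAA gives TTGACTGCA, found at positions 76–84 on the template; the primer anneals here to the top strand with its 3' end pointing upstream.
The product runs from position 33 to position 84, so its length is 84 − 33 + 1 = 52 bp.

52 bp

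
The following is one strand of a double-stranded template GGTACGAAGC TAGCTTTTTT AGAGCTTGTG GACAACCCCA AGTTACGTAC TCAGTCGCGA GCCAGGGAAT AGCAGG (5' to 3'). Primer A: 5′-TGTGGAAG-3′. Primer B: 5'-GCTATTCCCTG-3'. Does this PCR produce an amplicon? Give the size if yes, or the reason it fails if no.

No product — primer A has no binding site in the template.

Primer A (TGTGGAAG) does not match the top strand, and its reverse complement CTTCCACA does not match either.
With no annealing site for primer A, no amplification occurs.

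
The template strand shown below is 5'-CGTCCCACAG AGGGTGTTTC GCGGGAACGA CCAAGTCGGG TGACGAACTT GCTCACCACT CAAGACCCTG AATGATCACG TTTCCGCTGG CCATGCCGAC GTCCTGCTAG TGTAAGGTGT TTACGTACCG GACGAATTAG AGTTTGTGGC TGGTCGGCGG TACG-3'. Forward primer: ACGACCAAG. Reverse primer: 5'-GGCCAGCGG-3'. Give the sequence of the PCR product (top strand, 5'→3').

Forward primer ACGACCAAG is found on the top strand at positions 27–35.
Reverse complement of the reverse primer: CCGCTGGCC. This occurs on the top strand at positions 84–92.
The product is the template from position 27 through 92 (66 bp).

5'-ACGACCAAGTCGGGTGACGAACTTGCTCACCACTCAAGACCCTGAATGATCACGTTTCCGCTGGCC-3'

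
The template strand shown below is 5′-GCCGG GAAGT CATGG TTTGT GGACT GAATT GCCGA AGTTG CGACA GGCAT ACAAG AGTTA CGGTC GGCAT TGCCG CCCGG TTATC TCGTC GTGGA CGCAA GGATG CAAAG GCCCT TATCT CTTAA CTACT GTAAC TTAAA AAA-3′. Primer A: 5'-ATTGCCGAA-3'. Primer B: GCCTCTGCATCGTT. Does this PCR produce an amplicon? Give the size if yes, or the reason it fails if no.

Primer B (GCCTCTGCATCGTT) does not match the top strand, and its reverse complement AACGATGCAGAGGC does not match either.
With no annealing site for primer B, no amplification occurs.

No product — primer B has no binding site in the template.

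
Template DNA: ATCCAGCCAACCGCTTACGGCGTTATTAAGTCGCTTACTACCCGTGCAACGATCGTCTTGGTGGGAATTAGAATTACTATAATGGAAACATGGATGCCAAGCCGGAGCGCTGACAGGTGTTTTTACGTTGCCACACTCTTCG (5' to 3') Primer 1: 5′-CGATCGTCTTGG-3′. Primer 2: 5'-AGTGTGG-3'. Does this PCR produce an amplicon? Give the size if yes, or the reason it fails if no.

Primer 1 (CGATCGTCTTGG) matches the top strand at positions 50–61; it acts as a forward primer.
Primer 2's reverse complement is CCACACT, matching the top strand at positions 131–137; it acts as a reverse primer.
The 3' ends face each other across positions 50–137, giving an 88 bp product.

Yes — an 88 bp product.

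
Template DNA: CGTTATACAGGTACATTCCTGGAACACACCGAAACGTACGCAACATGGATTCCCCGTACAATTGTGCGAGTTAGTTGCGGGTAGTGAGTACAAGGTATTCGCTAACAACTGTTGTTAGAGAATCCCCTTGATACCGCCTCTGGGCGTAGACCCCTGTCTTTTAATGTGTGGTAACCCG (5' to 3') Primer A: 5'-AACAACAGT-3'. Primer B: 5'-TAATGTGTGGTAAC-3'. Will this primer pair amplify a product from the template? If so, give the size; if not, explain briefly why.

Primer A (AACAACAGT) has reverse complement ACTGTTGTT, which matches the top strand at positions 108–116; primer A anneals to the top strand there with its 3' end pointing upstream toward position 108.
Primer B (TAATGTGTGGTAAC) matches the top strand directly at positions 162–175; it anneals to the bottom strand with its 3' end pointing downstream toward position 175.
The 3' ends diverge (primer A extends toward position 1, primer B toward position 178), so the primers never converge on a shared product.

No product — the primers' 3' ends point away from each other.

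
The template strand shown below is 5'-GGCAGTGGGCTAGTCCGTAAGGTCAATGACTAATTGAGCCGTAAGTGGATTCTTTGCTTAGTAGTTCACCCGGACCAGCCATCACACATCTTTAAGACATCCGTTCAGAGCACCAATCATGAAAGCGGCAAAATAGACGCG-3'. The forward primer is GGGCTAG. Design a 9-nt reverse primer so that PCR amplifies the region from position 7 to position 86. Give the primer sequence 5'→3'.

The product's 3' end on the top strand is position 86.
The reverse primer anneals to the top strand over positions 78–86, i.e. to GCCATCACA.
Its sequence written 5'→3' is the reverse complement: TGTGATGGC.

5'-TGTGATGGC-3'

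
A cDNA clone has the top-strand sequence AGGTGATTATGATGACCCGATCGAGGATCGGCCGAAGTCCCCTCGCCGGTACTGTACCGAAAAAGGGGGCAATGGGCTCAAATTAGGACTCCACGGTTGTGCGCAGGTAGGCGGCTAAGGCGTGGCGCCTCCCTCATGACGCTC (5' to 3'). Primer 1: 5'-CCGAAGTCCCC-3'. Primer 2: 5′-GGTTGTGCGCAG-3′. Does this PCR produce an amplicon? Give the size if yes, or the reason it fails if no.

Primer 1 (CCGAAGTCCCC) matches the top strand at positions 32–42 (3' end points downstream).
Primer 2 (GGTTGTGCGCAG) also matches the top strand directly, at positions 95–106 — its reverse complement CTGCGCACAACC is not present.
Both primers anneal to the bottom strand with 3' ends pointing the same way, so neither can prime synthesis back toward the other.

No product — both primers anneal to the same strand and extend in the same direction.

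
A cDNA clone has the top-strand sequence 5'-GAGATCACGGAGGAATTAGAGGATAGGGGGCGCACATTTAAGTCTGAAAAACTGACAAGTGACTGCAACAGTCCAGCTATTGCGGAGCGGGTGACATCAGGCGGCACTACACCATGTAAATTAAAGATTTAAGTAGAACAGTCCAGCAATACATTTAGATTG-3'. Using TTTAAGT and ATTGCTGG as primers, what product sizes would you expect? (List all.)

114 bp, 23 bp

The forward primer TTTAAGT matches the top strand at positions 37–43, 128–134.
The reverse primer's reverse complement is CCAGCAAT, matching at positions 143–150.
Each forward site pairs with the reverse site to give a product ending at position 150: sizes 114, 23 bp.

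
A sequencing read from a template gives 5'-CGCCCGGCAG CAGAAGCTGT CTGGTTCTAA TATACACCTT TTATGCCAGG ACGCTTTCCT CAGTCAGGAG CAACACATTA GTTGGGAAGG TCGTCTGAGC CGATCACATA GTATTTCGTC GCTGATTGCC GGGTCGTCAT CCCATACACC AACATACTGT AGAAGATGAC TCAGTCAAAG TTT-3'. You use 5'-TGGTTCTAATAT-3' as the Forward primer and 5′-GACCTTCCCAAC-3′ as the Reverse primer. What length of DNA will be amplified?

71 bp

Forward primer TGGTTCTAATAT is found on the top strand at positions 22–33.
Reverse complement of the reverse primer: GTTGGGAAGGTC. This occurs on the top strand at positions 81–92.
The product runs from position 22 to position 92, so its length is 92 − 22 + 1 = 71 bp.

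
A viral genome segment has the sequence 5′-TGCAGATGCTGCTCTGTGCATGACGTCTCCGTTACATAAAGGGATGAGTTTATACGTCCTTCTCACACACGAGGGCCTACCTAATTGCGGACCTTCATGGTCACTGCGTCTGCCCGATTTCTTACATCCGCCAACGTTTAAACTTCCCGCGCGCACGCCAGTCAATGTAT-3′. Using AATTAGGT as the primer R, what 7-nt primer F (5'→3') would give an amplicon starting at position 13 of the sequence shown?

5'-TCTGTGC-3'

The reverse primer's reverse complement ACCTAATT matches the template at positions 79–86; the product starts at position 13.
The forward primer is identical to the top strand over positions 13–19: TCTGTGC.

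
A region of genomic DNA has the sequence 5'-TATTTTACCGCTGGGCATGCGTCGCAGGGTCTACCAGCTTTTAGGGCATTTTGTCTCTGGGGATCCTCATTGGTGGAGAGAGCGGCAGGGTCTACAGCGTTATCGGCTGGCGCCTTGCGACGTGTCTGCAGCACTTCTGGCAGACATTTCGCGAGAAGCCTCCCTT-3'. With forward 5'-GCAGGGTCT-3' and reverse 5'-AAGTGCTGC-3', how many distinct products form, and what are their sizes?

The forward primer GCAGGGTCT matches the top strand at positions 24–32, 85–93.
The reverse primer's reverse complement is GCAGCACTT, matching at positions 128–136.
Each forward site pairs with the reverse site to give a product ending at position 136: sizes 113, 52 bp.

Two products: 113 bp, 52 bp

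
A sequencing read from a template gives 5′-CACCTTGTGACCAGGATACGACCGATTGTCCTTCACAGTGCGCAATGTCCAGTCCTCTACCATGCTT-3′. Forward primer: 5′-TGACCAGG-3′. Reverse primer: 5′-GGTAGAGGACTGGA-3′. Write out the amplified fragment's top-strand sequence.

The forward primer matches the template at positions 8–15.
The reverse primer's reverse complement is TCCAGTCCTCTACC, which matches the template at positions 48–61.
The product is the template from position 8 through 61 (54 bp).

5'-TGACCAGGATACGACCGATTGTCCTTCACAGTGCGCAATGTCCAGTCCTCTACC-3'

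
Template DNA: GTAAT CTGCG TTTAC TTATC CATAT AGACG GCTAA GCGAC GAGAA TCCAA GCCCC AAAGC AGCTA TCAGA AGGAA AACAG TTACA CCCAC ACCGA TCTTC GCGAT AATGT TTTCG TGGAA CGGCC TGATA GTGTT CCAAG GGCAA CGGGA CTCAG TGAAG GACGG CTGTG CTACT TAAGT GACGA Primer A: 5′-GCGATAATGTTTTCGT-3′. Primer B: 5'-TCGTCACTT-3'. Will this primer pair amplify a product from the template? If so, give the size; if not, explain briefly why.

Yes — an 85 bp product.

Primer A (GCGATAATGTTTTCGT) matches the top strand at positions 101–116; it acts as a forward primer.
Primer B's reverse complement is AAGTGACGA, matching the top strand at positions 177–185; it acts as a reverse primer.
The 3' ends face each other across positions 101–185, giving an 85 bp product.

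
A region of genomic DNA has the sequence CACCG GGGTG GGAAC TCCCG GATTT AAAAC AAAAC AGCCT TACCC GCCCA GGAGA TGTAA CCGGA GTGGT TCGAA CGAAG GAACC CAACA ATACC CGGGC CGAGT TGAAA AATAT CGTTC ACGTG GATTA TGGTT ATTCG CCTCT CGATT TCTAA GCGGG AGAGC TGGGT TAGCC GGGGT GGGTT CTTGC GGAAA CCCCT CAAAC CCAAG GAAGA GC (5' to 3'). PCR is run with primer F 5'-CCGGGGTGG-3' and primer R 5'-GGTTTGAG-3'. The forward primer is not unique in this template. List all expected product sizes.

The forward primer CCGGGGTGG matches the top strand at positions 3–11, 174–182.
The reverse primer's reverse complement is CTCAAACC, matching at positions 199–206.
Each forward site pairs with the reverse site to give a product ending at position 206: sizes 204, 33 bp.

204 bp, 33 bp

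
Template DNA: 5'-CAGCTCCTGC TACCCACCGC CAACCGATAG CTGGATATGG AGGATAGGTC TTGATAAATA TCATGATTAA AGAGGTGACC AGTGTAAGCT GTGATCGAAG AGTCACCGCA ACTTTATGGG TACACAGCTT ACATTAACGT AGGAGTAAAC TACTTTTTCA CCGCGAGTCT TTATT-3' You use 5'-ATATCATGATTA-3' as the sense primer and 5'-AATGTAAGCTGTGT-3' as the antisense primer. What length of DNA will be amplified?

Forward primer ATATCATGATTA is found on the top strand at positions 58–69.
The reverse primer's reverse complement is ACACAGCTTACATT, which matches the template at positions 122–135.
Product length = (reverse-primer end) − (forward-primer start) + 1 = 135 − 58 + 1 = 78 bp.

78 bp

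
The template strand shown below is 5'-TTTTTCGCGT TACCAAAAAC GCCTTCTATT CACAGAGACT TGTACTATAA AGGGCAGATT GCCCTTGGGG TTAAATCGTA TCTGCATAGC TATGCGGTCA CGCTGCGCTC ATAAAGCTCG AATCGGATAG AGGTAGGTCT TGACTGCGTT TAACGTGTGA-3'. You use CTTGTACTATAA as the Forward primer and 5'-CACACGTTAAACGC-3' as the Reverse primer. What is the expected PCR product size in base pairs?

121 bp

The forward primer matches the template at positions 39–50.
Taking the reverse complement of CACACGTTAAACGC gives GCGTTTAACGTGTG, found at positions 146–159 on the template; the primer anneals here to the top strand with its 3' end pointing upstream.
Amplicon spans positions 39–159: 121 bp.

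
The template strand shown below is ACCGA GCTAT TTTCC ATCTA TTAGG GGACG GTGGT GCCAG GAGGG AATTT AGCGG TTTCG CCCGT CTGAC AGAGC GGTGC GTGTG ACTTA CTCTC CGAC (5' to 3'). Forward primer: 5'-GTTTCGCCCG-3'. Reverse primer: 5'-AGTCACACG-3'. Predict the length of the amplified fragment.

34 bp

The forward primer matches the template at positions 55–64.
The reverse primer's reverse complement is CGTGTGACT, which matches the template at positions 80–88.
Amplicon spans positions 55–88: 34 bp.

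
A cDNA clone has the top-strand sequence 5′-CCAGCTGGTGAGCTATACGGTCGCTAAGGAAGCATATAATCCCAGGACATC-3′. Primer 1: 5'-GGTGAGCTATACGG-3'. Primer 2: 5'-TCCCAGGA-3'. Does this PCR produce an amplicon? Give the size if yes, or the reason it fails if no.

Primer 1 (GGTGAGCTATACGG) matches the top strand at positions 7–20 (3' end points downstream).
Primer 2 (TCCCAGGA) also matches the top strand directly, at positions 40–47 — its reverse complement TCCTGGGA is not present.
Both primers anneal to the bottom strand with 3' ends pointing the same way, so neither can prime synthesis back toward the other.

No product — both primers anneal to the same strand and extend in the same direction.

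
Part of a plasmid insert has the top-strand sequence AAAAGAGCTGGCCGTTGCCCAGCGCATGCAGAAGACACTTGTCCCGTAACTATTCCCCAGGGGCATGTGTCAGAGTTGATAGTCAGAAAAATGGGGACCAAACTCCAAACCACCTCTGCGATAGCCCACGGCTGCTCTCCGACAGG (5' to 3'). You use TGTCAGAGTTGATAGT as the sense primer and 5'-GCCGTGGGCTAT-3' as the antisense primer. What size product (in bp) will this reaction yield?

65 bp

The forward primer matches the template at positions 68–83.
The reverse primer's reverse complement is ATAGCCCACGGC, which matches the template at positions 121–132.
The product runs from position 68 to position 132, so its length is 132 − 68 + 1 = 65 bp.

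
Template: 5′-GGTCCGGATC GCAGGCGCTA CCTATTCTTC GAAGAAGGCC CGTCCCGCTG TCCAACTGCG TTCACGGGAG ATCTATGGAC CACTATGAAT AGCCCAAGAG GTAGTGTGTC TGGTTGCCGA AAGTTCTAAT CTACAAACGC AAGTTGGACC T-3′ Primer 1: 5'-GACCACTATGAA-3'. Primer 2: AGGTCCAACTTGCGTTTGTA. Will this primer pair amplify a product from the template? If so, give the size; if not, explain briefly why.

Primer 1 (GACCACTATGAA) matches the top strand at positions 78–89; it acts as a forward primer.
Primer 2's reverse complement is TACAAACGCAAGTTGGACCT, matching the top strand at positions 132–151; it acts as a reverse primer.
The 3' ends face each other across positions 78–151, giving a 74 bp product.

Yes — a 74 bp product.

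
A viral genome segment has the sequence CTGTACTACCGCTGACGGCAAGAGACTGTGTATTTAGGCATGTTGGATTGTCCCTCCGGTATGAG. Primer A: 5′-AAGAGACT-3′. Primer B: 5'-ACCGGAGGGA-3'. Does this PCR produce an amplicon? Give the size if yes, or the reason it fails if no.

Yes — a 41 bp product.

Primer A (AAGAGACT) matches the top strand at positions 20–27; it acts as a forward primer.
Primer B's reverse complement is TCCCTCCGGT, matching the top strand at positions 51–60; it acts as a reverse primer.
The 3' ends face each other across positions 20–60, giving a 41 bp product.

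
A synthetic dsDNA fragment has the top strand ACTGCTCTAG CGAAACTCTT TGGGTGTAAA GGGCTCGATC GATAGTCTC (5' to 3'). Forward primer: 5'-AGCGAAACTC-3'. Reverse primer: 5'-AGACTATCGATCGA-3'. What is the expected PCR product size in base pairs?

40 bp

The forward primer matches the template at positions 9–18.
The reverse primer's reverse complement is TCGATCGATAGTCT, which matches the template at positions 35–48.
The product runs from position 9 to position 48, so its length is 48 − 9 + 1 = 40 bp.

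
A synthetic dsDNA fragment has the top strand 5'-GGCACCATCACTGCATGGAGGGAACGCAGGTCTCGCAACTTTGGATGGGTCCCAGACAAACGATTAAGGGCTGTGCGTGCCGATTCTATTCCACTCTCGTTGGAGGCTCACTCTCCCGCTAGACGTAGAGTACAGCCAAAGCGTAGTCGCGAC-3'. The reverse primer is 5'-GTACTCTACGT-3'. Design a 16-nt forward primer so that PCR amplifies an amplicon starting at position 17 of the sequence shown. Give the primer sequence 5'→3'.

The reverse primer's reverse complement ACGTAGAGTAC matches the template at positions 123–133; the product starts at position 17.
The forward primer is identical to the top strand over positions 17–32: GGAGGGAACGCAGGTC.

5'-GGAGGGAACGCAGGTC-3'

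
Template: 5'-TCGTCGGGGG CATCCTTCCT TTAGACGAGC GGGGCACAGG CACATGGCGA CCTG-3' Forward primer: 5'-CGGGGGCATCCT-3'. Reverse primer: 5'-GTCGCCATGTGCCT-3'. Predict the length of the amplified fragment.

47 bp

Scanning the template, CGGGGGCATCCT occurs at positions 5–16; this primer anneals to the bottom strand there with its 3' end pointing downstream.
Reverse complement of the reverse primer: AGGCACATGGCGAC. This occurs on the top strand at positions 38–51.
Amplicon spans positions 5–51: 47 bp.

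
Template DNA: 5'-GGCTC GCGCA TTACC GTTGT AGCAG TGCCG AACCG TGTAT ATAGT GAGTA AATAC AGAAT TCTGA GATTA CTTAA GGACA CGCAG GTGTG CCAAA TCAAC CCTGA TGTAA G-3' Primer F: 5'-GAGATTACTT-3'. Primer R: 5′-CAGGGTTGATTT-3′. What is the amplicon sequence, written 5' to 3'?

5'-GAGATTACTTAAGGACACGCAGGTGTGCCAAATCAACCCTG-3'

The forward primer matches the template at positions 64–73.
Reverse complement of the reverse primer: AAATCAACCCTG. This occurs on the top strand at positions 93–104.
The product is the template from position 64 through 104 (41 bp).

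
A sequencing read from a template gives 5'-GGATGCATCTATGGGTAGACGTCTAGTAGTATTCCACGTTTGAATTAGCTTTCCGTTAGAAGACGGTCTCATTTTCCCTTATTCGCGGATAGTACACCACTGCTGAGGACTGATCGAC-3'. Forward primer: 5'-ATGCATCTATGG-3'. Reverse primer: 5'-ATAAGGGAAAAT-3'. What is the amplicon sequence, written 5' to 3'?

The forward primer matches the template at positions 3–14.
Taking the reverse complement of ATAAGGGAAAAT gives ATTTTCCCTTAT, found at positions 71–82 on the template; the primer anneals here to the top strand with its 3' end pointing upstream.
The product is the template from position 3 through 82 (80 bp).

5'-ATGCATCTATGGGTAGACGTCTAGTAGTATTCCACGTTTGAATTAGCTTTCCGTTAGAAGACGGTCTCATTTTCCCTTAT-3'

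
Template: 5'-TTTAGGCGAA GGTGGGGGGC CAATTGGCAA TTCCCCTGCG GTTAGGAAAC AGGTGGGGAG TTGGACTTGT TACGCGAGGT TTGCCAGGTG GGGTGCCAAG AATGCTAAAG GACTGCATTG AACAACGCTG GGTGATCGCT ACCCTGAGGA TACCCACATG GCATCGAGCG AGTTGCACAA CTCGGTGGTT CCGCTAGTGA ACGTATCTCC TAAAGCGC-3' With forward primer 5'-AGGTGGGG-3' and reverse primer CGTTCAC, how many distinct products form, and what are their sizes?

The forward primer AGGTGGGG matches the top strand at positions 10–17, 51–58, 86–93.
The reverse primer's reverse complement is GTGAACG, matching at positions 197–203.
Each forward site pairs with the reverse site to give a product ending at position 203: sizes 194, 153, 118 bp.

Three products: 194 bp, 153 bp, 118 bp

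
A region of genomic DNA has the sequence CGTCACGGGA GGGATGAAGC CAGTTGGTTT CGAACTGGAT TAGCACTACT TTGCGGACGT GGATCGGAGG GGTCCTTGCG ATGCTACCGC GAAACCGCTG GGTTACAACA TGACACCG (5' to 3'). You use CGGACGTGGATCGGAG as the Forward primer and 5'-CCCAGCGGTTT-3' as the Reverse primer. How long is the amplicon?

Scanning the template, CGGACGTGGATCGGAG occurs at positions 54–69; this primer anneals to the bottom strand there with its 3' end pointing downstream.
Reverse complement of the reverse primer: AAACCGCTGGG. This occurs on the top strand at positions 92–102.
The product runs from position 54 to position 102, so its length is 102 − 54 + 1 = 49 bp.

49 bp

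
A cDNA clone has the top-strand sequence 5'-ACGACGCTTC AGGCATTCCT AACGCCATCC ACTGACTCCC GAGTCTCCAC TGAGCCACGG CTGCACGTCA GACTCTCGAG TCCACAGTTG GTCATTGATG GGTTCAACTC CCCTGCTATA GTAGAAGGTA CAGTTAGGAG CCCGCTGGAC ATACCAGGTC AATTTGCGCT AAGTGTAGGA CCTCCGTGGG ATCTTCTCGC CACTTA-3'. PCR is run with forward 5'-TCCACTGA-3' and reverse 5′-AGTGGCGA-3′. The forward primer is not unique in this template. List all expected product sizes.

The forward primer TCCACTGA matches the top strand at positions 28–35, 46–53.
The reverse primer's reverse complement is TCGCCACT, matching at positions 197–204.
Each forward site pairs with the reverse site to give a product ending at position 204: sizes 177, 159 bp.

177 bp, 159 bp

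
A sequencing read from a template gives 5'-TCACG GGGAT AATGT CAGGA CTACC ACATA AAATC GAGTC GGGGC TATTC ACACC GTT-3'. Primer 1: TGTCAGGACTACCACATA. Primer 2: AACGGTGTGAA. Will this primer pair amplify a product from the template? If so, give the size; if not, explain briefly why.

Primer 1 (TGTCAGGACTACCACATA) matches the top strand at positions 13–30; it acts as a forward primer.
Primer 2's reverse complement is TTCACACCGTT, matching the top strand at positions 48–58; it acts as a reverse primer.
The 3' ends face each other across positions 13–58, giving a 46 bp product.

Yes — a 46 bp product.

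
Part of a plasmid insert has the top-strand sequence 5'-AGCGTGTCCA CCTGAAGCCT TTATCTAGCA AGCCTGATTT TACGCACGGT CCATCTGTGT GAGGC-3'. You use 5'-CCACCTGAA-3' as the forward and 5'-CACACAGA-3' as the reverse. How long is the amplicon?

Forward primer CCACCTGAA is found on the top strand at positions 8–16.
Reverse complement of the reverse primer: TCTGTGTG. This occurs on the top strand at positions 54–61.
Product length = (reverse-primer end) − (forward-primer start) + 1 = 61 − 8 + 1 = 54 bp.

54 bp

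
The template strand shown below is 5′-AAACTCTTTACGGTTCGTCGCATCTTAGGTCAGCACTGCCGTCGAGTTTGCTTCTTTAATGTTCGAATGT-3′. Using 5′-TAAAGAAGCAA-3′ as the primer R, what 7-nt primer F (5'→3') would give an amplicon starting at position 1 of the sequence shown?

The reverse primer's reverse complement TTGCTTCTTTA matches the template at positions 48–58; the product starts at position 1.
The forward primer is identical to the top strand over positions 1–7: AAACTCT.

5'-AAACTCT-3'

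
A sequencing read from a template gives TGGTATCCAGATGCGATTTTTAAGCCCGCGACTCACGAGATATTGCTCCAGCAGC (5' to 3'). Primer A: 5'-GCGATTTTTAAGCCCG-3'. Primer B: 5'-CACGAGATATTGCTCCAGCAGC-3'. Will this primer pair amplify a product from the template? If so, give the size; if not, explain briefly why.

No product — both primers anneal to the same strand and extend in the same direction.

Primer A (GCGATTTTTAAGCCCG) matches the top strand at positions 13–28 (3' end points downstream).
Primer B (CACGAGATATTGCTCCAGCAGC) also matches the top strand directly, at positions 34–55 — its reverse complement GCTGCTGGAGCAATATCTCGTG is not present.
Both primers anneal to the bottom strand with 3' ends pointing the same way, so neither can prime synthesis back toward the other.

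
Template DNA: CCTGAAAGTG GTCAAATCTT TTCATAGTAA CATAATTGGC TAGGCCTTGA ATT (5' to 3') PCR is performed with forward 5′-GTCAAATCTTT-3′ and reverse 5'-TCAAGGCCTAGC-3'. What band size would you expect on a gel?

Scanning the template, GTCAAATCTTT occurs at positions 11–21; this primer anneals to the bottom strand there with its 3' end pointing downstream.
Reverse complement of the reverse primer: GCTAGGCCTTGA. This occurs on the top strand at positions 39–50.
Product length = (reverse-primer end) − (forward-primer start) + 1 = 50 − 11 + 1 = 40 bp.

40 bp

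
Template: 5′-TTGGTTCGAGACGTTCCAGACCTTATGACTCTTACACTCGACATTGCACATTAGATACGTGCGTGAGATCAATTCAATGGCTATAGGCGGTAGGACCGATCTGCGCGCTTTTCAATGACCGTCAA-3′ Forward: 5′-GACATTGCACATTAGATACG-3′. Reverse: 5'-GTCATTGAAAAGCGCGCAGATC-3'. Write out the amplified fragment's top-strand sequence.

The forward primer matches the template at positions 40–59.
The reverse primer's reverse complement is GATCTGCGCGCTTTTCAATGAC, which matches the template at positions 98–119.
The product is the template from position 40 through 119 (80 bp).

5'-GACATTGCACATTAGATACGTGCGTGAGATCAATTCAATGGCTATAGGCGGTAGGACCGATCTGCGCGCTTTTCAATGAC-3'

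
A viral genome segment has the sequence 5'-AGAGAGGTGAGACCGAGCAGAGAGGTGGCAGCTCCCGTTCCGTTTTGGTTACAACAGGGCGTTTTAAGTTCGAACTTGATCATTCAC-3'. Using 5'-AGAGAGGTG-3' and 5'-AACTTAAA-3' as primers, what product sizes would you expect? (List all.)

70 bp, 52 bp

The forward primer AGAGAGGTG matches the top strand at positions 1–9, 19–27.
The reverse primer's reverse complement is TTTAAGTT, matching at positions 63–70.
Each forward site pairs with the reverse site to give a product ending at position 70: sizes 70, 52 bp.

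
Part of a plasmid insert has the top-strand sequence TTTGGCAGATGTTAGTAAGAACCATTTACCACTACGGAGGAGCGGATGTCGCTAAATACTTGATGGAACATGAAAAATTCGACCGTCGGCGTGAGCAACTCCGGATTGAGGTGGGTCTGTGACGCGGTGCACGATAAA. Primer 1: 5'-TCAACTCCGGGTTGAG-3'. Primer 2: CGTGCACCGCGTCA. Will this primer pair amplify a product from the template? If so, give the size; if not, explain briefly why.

No product — primer 1 has no binding site in the template.

Primer 1 (TCAACTCCGGGTTGAG) does not match the top strand, and its reverse complement CTCAACCCGGAGTTGA does not match either.
With no annealing site for primer 1, no amplification occurs.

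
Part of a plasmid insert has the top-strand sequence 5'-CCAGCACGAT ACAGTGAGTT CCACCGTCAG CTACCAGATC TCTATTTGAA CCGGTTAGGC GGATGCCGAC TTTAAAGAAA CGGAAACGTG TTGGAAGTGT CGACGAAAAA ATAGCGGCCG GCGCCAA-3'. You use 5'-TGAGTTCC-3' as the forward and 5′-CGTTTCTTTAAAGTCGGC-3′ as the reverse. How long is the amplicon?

Forward primer TGAGTTCC is found on the top strand at positions 15–22.
The reverse primer's reverse complement is GCCGACTTTAAAGAAACG, which matches the template at positions 65–82.
Amplicon spans positions 15–82: 68 bp.

68 bp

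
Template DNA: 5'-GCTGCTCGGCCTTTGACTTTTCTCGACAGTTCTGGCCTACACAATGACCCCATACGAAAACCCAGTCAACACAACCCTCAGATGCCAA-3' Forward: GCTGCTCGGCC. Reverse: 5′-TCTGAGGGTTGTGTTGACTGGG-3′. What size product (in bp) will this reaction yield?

82 bp

Forward primer GCTGCTCGGCC is found on the top strand at positions 1–11.
Reverse complement of the reverse primer: CCCAGTCAACACAACCCTCAGA. This occurs on the top strand at positions 61–82.
The product runs from position 1 to position 82, so its length is 82 − 1 + 1 = 82 bp.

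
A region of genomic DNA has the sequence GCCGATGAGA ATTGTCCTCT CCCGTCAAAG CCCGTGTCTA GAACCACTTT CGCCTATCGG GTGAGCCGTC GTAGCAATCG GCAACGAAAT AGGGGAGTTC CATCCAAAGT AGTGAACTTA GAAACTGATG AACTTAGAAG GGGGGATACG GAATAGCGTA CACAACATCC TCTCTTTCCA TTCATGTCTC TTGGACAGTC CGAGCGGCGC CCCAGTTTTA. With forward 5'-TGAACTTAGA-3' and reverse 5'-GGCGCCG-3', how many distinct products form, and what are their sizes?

The forward primer TGAACTTAGA matches the top strand at positions 113–122, 129–138.
The reverse primer's reverse complement is CGGCGCC, matching at positions 205–211.
Each forward site pairs with the reverse site to give a product ending at position 211: sizes 99, 83 bp.

Two products: 99 bp, 83 bp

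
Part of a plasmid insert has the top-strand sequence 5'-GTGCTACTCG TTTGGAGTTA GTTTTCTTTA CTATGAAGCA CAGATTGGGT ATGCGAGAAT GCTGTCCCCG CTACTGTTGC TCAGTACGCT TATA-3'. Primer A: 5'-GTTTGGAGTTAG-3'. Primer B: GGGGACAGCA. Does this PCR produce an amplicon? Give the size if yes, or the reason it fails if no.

Yes — a 60 bp product.

Primer A (GTTTGGAGTTAG) matches the top strand at positions 10–21; it acts as a forward primer.
Primer B's reverse complement is TGCTGTCCCC, matching the top strand at positions 60–69; it acts as a reverse primer.
The 3' ends face each other across positions 10–69, giving a 60 bp product.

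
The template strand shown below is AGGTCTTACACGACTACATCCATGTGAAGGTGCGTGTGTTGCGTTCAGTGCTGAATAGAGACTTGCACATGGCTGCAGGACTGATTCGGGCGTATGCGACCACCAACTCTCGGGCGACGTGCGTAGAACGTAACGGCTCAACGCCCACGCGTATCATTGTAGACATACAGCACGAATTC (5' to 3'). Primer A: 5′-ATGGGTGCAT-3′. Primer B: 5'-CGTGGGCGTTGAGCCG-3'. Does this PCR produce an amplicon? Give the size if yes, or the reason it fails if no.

No product — primer A has no binding site in the template.

Primer A (ATGGGTGCAT) does not match the top strand, and its reverse complement ATGCACCCAT does not match either.
With no annealing site for primer A, no amplification occurs.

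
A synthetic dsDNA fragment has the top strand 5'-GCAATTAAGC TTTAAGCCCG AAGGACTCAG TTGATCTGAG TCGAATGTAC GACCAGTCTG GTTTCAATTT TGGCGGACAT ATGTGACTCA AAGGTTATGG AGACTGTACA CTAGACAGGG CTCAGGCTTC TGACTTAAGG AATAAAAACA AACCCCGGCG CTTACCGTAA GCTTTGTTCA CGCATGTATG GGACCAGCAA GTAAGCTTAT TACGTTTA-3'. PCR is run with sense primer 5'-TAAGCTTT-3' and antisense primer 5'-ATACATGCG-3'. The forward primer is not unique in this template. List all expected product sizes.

The forward primer TAAGCTTT matches the top strand at positions 6–13, 168–175.
The reverse primer's reverse complement is CGCATGTAT, matching at positions 181–189.
Each forward site pairs with the reverse site to give a product ending at position 189: sizes 184, 22 bp.

184 bp, 22 bp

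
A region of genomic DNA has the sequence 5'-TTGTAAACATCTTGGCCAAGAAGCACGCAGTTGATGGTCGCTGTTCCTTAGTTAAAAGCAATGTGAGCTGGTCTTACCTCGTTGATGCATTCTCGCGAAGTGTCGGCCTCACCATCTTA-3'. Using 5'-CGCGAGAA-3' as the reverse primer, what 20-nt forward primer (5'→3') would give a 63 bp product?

5'-TGGTCGCTGTTCCTTAGTTA-3'

The reverse primer's reverse complement TTCTCGCG matches the template at positions 90–97, so the product ends at position 97.
A 63 bp product then starts at position 97 − 63 + 1 = 35.
The forward primer is identical to the top strand there: TGGTCGCTGTTCCTTAGTTA.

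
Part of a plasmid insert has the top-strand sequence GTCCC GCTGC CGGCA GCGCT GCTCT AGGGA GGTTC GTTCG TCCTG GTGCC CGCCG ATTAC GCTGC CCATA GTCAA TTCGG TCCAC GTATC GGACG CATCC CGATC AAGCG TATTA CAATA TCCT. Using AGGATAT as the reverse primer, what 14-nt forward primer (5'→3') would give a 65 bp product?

The reverse primer's reverse complement ATATCCT matches the template at positions 118–124, so the product ends at position 124.
A 65 bp product then starts at position 124 − 65 + 1 = 60.
The forward primer is identical to the top strand there: CGCTGCCCATAGTC.

5'-CGCTGCCCATAGTC-3'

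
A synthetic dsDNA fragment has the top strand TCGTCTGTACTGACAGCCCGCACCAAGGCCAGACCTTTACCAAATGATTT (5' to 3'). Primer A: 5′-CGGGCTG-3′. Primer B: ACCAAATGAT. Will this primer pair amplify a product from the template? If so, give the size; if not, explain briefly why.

Primer A (CGGGCTG) has reverse complement CAGCCCG, which matches the top strand at positions 14–20; primer A anneals to the top strand there with its 3' end pointing upstream toward position 14.
Primer B (ACCAAATGAT) matches the top strand directly at positions 39–48; it anneals to the bottom strand with its 3' end pointing downstream toward position 48.
The 3' ends diverge (primer A extends toward position 1, primer B toward position 50), so the primers never converge on a shared product.

No product — the primers' 3' ends point away from each other.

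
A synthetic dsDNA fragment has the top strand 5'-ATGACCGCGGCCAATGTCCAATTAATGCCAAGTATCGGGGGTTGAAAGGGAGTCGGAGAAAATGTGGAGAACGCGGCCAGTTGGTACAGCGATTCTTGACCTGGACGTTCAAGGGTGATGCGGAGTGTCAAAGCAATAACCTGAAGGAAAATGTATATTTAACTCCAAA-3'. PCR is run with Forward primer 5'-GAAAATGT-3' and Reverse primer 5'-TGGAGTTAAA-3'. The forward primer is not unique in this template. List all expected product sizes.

110 bp, 21 bp

The forward primer GAAAATGT matches the top strand at positions 58–65, 147–154.
The reverse primer's reverse complement is TTTAACTCCA, matching at positions 158–167.
Each forward site pairs with the reverse site to give a product ending at position 167: sizes 110, 21 bp.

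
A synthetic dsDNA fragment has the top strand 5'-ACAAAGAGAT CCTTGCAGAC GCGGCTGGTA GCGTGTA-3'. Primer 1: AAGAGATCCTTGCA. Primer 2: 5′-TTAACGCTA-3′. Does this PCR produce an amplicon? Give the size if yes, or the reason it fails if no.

No product — primer 2 has no binding site in the template.

Primer 2 (TTAACGCTA) does not match the top strand, and its reverse complement TAGCGTTAA does not match either.
With no annealing site for primer 2, no amplification occurs.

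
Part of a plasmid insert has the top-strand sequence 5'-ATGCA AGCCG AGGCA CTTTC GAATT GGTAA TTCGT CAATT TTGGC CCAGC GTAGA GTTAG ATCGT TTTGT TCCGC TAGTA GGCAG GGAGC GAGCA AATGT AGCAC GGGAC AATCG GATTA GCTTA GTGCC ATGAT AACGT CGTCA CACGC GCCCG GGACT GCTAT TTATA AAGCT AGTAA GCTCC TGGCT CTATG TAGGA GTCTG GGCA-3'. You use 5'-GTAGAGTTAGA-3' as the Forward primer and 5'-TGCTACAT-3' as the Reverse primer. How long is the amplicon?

Scanning the template, GTAGAGTTAGA occurs at positions 51–61; this primer anneals to the bottom strand there with its 3' end pointing downstream.
The reverse primer's reverse complement is ATGTAGCA, which matches the template at positions 97–104.
Amplicon spans positions 51–104: 54 bp.

54 bp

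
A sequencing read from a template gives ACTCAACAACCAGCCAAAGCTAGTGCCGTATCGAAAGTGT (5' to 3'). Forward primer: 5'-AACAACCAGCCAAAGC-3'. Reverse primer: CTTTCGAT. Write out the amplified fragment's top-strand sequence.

Forward primer AACAACCAGCCAAAGC is found on the top strand at positions 5–20.
Taking the reverse complement of CTTTCGAT gives ATCGAAAG, found at positions 30–37 on the template; the primer anneals here to the top strand with its 3' end pointing upstream.
The product is the template from position 5 through 37 (33 bp).

5'-AACAACCAGCCAAAGCTAGTGCCGTATCGAAAG-3'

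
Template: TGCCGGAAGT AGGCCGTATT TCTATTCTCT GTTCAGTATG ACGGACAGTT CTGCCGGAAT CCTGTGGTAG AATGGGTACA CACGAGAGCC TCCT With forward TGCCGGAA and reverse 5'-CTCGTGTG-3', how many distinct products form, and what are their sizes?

Two products: 86 bp, 35 bp

The forward primer TGCCGGAA matches the top strand at positions 1–8, 52–59.
The reverse primer's reverse complement is CACACGAG, matching at positions 79–86.
Each forward site pairs with the reverse site to give a product ending at position 86: sizes 86, 35 bp.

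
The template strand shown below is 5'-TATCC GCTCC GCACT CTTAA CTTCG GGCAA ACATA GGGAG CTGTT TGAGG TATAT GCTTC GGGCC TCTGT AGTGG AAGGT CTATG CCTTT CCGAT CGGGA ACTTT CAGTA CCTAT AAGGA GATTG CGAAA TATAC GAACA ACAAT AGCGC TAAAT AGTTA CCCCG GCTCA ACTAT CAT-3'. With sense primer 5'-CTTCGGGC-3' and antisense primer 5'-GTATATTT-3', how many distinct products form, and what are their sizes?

The forward primer CTTCGGGC matches the top strand at positions 21–28, 57–64.
The reverse primer's reverse complement is AAATATAC, matching at positions 128–135.
Each forward site pairs with the reverse site to give a product ending at position 135: sizes 115, 79 bp.

Two products: 115 bp, 79 bp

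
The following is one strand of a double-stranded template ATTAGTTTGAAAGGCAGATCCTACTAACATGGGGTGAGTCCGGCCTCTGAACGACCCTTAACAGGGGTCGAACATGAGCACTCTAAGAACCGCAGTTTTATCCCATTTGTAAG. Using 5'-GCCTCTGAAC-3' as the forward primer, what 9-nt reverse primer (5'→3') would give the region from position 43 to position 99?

5'-AAAACTGCG-3'

The product's 3' end on the top strand is position 99.
The reverse primer anneals to the top strand over positions 91–99, i.e. to CGCAGTTTT.
Its sequence written 5'→3' is the reverse complement: AAAACTGCG.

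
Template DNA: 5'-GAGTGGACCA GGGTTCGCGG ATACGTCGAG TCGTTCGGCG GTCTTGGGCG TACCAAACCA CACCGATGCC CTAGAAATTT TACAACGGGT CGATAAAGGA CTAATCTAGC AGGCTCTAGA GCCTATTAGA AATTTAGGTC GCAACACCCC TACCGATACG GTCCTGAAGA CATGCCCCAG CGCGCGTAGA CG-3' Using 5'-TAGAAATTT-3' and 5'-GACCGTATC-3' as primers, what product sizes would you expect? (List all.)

The forward primer TAGAAATTT matches the top strand at positions 72–80, 127–135.
The reverse primer's reverse complement is GATACGGTC, matching at positions 155–163.
Each forward site pairs with the reverse site to give a product ending at position 163: sizes 92, 37 bp.

92 bp, 37 bp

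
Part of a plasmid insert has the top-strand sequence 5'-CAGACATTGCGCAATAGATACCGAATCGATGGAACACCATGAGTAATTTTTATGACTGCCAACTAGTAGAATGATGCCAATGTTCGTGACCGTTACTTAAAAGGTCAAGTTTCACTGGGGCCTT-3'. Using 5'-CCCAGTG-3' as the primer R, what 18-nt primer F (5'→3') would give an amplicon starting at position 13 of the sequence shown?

5'-AATAGATACCGAATCGAT-3'

The reverse primer's reverse complement CACTGGG matches the template at positions 113–119; the product starts at position 13.
The forward primer is identical to the top strand over positions 13–30: AATAGATACCGAATCGAT.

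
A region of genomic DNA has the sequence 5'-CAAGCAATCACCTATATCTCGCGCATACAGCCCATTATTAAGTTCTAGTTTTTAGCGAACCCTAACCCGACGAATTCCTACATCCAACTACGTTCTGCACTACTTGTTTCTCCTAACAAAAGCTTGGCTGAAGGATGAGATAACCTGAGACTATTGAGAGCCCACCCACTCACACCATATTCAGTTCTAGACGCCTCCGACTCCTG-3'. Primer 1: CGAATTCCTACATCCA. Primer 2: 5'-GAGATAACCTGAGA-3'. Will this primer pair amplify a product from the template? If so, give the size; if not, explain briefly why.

Primer 1 (CGAATTCCTACATCCA) matches the top strand at positions 71–86 (3' end points downstream).
Primer 2 (GAGATAACCTGAGA) also matches the top strand directly, at positions 137–150 — its reverse complement TCTCAGGTTATCTC is not present.
Both primers anneal to the bottom strand with 3' ends pointing the same way, so neither can prime synthesis back toward the other.

No product — both primers anneal to the same strand and extend in the same direction.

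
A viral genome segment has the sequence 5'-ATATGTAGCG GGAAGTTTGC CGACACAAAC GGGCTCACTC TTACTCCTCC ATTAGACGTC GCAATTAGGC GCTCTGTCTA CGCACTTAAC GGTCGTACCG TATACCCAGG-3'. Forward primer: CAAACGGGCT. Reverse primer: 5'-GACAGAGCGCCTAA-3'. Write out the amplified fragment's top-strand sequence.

The forward primer matches the template at positions 26–35.
Reverse complement of the reverse primer: TTAGGCGCTCTGTC. This occurs on the top strand at positions 65–78.
The product is the template from position 26 through 78 (53 bp).

5'-CAAACGGGCTCACTCTTACTCCTCCATTAGACGTCGCAATTAGGCGCTCTGTC-3'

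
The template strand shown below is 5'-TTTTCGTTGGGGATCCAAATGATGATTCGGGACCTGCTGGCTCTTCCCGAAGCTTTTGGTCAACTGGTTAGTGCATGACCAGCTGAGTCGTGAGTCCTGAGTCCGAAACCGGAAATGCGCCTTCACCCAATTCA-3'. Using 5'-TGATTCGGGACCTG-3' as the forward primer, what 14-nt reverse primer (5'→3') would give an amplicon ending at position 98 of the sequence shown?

5'-AGGACTCACGACTC-3'

The forward primer binds at positions 23–36; the product's 3' end on the top strand is position 98.
The reverse primer anneals to the top strand over positions 85–98, i.e. to GAGTCGTGAGTCCT.
Its sequence written 5'→3' is the reverse complement: AGGACTCACGACTC.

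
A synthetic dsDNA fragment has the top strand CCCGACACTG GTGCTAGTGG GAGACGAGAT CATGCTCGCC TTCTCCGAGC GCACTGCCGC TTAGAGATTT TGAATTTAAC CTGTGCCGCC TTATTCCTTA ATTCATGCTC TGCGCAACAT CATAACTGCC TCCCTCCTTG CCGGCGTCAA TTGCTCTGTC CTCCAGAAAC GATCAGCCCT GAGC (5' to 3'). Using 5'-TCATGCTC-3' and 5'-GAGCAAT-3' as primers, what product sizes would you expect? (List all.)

The forward primer TCATGCTC matches the top strand at positions 30–37, 103–110.
The reverse primer's reverse complement is ATTGCTC, matching at positions 150–156.
Each forward site pairs with the reverse site to give a product ending at position 156: sizes 127, 54 bp.

127 bp, 54 bp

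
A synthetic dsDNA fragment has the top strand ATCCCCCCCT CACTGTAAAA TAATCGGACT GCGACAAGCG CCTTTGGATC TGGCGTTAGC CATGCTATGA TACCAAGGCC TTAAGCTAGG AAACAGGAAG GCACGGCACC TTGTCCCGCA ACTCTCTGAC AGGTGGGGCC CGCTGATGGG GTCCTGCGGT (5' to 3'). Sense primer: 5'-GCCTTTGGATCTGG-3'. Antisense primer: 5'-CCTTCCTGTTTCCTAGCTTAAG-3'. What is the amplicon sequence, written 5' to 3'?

The forward primer matches the template at positions 40–53.
Reverse complement of the reverse primer: CTTAAGCTAGGAAACAGGAAGG. This occurs on the top strand at positions 80–101.
The product is the template from position 40 through 101 (62 bp).

5'-GCCTTTGGATCTGGCGTTAGCCATGCTATGATACCAAGGCCTTAAGCTAGGAAACAGGAAGG-3'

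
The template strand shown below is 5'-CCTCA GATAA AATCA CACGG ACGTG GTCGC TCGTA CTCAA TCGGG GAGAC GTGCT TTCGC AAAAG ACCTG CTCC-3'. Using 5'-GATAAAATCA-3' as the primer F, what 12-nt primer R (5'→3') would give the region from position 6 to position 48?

The product's 3' end on the top strand is position 48.
The reverse primer anneals to the top strand over positions 37–48, i.e. to TCAATCGGGGAG.
Its sequence written 5'→3' is the reverse complement: CTCCCCGATTGA.

5'-CTCCCCGATTGA-3'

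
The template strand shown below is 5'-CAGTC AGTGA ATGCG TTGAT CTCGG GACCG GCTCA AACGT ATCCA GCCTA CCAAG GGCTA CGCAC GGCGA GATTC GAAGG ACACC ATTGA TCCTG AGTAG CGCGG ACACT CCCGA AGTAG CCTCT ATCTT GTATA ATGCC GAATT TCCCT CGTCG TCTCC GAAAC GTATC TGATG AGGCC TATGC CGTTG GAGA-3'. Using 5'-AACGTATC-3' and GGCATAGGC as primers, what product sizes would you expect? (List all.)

151 bp, 24 bp

The forward primer AACGTATC matches the top strand at positions 36–43, 163–170.
The reverse primer's reverse complement is GCCTATGCC, matching at positions 178–186.
Each forward site pairs with the reverse site to give a product ending at position 186: sizes 151, 24 bp.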